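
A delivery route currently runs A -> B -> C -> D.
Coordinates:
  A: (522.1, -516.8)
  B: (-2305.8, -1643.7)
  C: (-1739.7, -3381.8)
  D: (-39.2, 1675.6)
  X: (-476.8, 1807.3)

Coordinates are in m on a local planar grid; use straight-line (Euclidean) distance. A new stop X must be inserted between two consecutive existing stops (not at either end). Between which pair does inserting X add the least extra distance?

between C and D

Added distance for inserting X between each consecutive pair:
A–B: 3391.2 m
B–C: 7418.3 m
C–D: 461.9 m
Smallest added distance is 461.9 m, inserting between C and D.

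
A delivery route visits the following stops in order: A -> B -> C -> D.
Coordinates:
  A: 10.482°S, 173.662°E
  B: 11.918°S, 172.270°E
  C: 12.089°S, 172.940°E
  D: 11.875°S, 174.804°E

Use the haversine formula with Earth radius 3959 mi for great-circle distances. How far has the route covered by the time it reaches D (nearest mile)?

Leg distances:
A→B: 136.9 mi  (cumulative 136.9 mi)
B→C: 46.8 mi  (cumulative 183.7 mi)
C→D: 126.9 mi  (cumulative 310.6 mi)
Cumulative distance at D ≈ 311 mi.

311 mi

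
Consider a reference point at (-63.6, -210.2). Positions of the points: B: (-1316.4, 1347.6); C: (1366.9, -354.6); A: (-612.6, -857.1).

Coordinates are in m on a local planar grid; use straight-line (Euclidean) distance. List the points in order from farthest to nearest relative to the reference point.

Distance from the reference point at (-63.6, -210.2) to each:
B (-1316.4, 1347.6): 1999.1 m
C (1366.9, -354.6): 1437.8 m
A (-612.6, -857.1): 848.5 m

B, C, A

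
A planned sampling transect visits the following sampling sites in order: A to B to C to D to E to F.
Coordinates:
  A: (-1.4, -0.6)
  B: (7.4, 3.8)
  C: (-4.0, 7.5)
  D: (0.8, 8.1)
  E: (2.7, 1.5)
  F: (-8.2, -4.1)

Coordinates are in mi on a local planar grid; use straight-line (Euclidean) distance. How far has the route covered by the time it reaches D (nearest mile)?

Leg distances:
A→B: 9.8 mi  (cumulative 9.8 mi)
B→C: 12.0 mi  (cumulative 21.8 mi)
C→D: 4.8 mi  (cumulative 26.7 mi)
Cumulative distance at D ≈ 27 mi.

27 mi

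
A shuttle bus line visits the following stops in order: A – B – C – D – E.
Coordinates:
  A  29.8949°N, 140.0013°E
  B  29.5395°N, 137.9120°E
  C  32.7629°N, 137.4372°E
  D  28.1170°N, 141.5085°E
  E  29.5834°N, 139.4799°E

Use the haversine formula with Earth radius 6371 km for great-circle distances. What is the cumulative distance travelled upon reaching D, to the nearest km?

1214 km

Leg distances:
A→B: 205.6 km  (cumulative 205.6 km)
B→C: 361.3 km  (cumulative 566.9 km)
C→D: 647.3 km  (cumulative 1214.2 km)
Cumulative distance at D ≈ 1214 km.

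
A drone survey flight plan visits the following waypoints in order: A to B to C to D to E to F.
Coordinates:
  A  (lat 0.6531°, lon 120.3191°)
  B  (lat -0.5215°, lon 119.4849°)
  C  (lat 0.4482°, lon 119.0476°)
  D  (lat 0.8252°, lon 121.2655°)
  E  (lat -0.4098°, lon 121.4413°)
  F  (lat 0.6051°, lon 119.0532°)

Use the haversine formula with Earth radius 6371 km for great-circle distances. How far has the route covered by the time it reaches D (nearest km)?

Leg distances:
A→B: 160.2 km  (cumulative 160.2 km)
B→C: 118.3 km  (cumulative 278.5 km)
C→D: 250.1 km  (cumulative 528.6 km)
Cumulative distance at D ≈ 529 km.

529 km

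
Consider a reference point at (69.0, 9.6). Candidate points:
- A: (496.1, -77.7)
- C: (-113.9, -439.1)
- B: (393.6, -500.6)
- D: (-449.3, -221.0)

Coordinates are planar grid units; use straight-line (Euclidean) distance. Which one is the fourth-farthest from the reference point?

Distances from the reference point ((69.0, 9.6)):
B: 604.7
D: 567.3
C: 484.5
A: 435.9
The fourth-farthest is A at 435.9.

A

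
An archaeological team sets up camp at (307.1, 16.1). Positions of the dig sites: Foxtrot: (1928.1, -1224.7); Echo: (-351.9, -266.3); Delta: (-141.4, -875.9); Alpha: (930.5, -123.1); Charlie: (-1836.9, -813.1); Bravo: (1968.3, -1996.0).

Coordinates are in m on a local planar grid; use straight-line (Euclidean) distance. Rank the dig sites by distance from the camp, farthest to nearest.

Bravo, Charlie, Foxtrot, Delta, Echo, Alpha

Distance from the camp at (307.1, 16.1) to each:
Bravo (1968.3, -1996.0): 2609.2 m
Charlie (-1836.9, -813.1): 2298.8 m
Foxtrot (1928.1, -1224.7): 2041.4 m
Delta (-141.4, -875.9): 998.4 m
Echo (-351.9, -266.3): 717.0 m
Alpha (930.5, -123.1): 638.8 m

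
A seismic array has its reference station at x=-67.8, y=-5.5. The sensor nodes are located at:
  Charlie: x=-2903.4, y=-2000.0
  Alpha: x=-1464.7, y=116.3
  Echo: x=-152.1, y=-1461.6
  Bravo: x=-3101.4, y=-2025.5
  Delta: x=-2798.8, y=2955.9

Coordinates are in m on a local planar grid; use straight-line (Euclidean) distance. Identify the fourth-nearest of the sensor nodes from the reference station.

Distances from the reference station (x=-67.8, y=-5.5):
Alpha: 1402.2 m
Echo: 1458.5 m
Charlie: 3466.8 m
Bravo: 3644.6 m
Delta: 4028.4 m
The fourth-nearest is Bravo at 3644.6 m.

Bravo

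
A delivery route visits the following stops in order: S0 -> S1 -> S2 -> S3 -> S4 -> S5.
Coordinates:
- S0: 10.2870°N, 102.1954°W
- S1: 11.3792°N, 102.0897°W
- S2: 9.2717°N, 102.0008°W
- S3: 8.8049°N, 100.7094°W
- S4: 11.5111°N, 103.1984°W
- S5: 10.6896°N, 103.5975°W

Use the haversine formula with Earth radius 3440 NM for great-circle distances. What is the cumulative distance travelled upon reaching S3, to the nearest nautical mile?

274 NM

Leg distances:
S0→S1: 65.9 NM  (cumulative 65.9 NM)
S1→S2: 126.6 NM  (cumulative 192.5 NM)
S2→S3: 81.5 NM  (cumulative 274.1 NM)
Cumulative distance at S3 ≈ 274 NM.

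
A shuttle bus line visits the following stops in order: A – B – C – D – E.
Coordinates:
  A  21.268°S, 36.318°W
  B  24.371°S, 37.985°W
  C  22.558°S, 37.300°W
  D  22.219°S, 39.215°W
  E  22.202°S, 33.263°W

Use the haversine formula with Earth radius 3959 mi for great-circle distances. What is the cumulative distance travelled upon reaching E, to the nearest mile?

877 mi

Leg distances:
A→B: 239.2 mi  (cumulative 239.2 mi)
B→C: 132.6 mi  (cumulative 371.8 mi)
C→D: 124.6 mi  (cumulative 496.4 mi)
D→E: 380.7 mi  (cumulative 877.1 mi)
Cumulative distance at E ≈ 877 mi.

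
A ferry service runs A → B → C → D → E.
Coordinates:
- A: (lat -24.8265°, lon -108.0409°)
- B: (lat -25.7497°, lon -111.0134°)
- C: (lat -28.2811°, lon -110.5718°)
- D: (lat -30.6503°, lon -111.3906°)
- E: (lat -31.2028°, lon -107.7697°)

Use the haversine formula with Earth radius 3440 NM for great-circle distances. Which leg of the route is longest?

Leg distances:
A→B: 170.6 NM
B→C: 153.8 NM
C→D: 148.5 NM
D→E: 189.4 NM
The longest leg is D–E at 189.4 NM.

D–E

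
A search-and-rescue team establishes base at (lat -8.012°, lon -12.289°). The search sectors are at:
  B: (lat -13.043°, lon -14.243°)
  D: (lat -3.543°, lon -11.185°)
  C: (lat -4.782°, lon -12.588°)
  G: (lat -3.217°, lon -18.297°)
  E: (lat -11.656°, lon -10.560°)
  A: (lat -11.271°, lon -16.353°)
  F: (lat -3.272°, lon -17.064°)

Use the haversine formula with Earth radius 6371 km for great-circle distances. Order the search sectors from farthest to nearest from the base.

G, F, B, A, D, E, C

Distance from the base at (lat -8.012°, lon -12.289°) to each:
G (lat -3.217°, lon -18.297°): 852.1 km
F (lat -3.272°, lon -17.064°): 746.2 km
B (lat -13.043°, lon -14.243°): 598.8 km
A (lat -11.271°, lon -16.353°): 574.2 km
D (lat -3.543°, lon -11.185°): 511.7 km
E (lat -11.656°, lon -10.560°): 447.3 km
C (lat -4.782°, lon -12.588°): 360.7 km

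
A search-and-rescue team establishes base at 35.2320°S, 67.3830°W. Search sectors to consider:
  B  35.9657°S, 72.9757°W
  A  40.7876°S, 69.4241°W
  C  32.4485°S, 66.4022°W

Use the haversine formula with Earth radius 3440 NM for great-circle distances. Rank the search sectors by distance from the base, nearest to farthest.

C, B, A

Distances from the base:
C 32.4485°S, 66.4022°W: 174.1 NM
B 35.9657°S, 72.9757°W: 276.5 NM
A 40.7876°S, 69.4241°W: 347.2 NM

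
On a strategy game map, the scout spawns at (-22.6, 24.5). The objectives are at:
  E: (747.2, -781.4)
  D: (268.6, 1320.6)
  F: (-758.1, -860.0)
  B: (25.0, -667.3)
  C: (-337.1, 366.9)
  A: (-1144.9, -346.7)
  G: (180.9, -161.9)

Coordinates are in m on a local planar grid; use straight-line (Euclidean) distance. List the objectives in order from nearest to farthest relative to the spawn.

Distances from the spawn:
G (180.9, -161.9): 276.0 m
C (-337.1, 366.9): 464.9 m
B (25.0, -667.3): 693.4 m
E (747.2, -781.4): 1114.5 m
F (-758.1, -860.0): 1150.3 m
A (-1144.9, -346.7): 1182.1 m
D (268.6, 1320.6): 1328.4 m

G, C, B, E, F, A, D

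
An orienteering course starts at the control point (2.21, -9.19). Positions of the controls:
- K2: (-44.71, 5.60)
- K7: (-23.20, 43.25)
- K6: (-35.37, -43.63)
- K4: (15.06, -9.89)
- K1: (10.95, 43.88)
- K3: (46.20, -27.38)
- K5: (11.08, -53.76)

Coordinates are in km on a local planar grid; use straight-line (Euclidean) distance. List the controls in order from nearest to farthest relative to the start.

K4, K5, K3, K2, K6, K1, K7

Distance from the start at (2.21, -9.19) to each:
K4 (15.06, -9.89): 12.9 km
K5 (11.08, -53.76): 45.4 km
K3 (46.20, -27.38): 47.6 km
K2 (-44.71, 5.60): 49.2 km
K6 (-35.37, -43.63): 51.0 km
K1 (10.95, 43.88): 53.8 km
K7 (-23.20, 43.25): 58.3 km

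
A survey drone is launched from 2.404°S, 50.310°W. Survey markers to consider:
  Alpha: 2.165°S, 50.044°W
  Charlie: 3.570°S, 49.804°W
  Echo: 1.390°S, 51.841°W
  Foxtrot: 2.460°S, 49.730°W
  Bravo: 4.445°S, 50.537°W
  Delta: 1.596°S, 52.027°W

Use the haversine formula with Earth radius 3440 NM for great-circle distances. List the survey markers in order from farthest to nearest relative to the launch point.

Bravo, Delta, Echo, Charlie, Foxtrot, Alpha

Distances from the launch point:
Bravo 4.445°S, 50.537°W: 123.3 NM
Delta 1.596°S, 52.027°W: 113.9 NM
Echo 1.390°S, 51.841°W: 110.2 NM
Charlie 3.570°S, 49.804°W: 76.3 NM
Foxtrot 2.460°S, 49.730°W: 35.0 NM
Alpha 2.165°S, 50.044°W: 21.5 NM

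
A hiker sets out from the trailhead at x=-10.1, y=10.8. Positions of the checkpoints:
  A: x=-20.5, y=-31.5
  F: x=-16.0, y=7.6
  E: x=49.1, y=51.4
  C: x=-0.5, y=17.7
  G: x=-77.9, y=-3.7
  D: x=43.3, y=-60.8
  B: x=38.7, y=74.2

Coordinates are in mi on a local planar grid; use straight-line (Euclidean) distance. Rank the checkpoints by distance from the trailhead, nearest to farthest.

F, C, A, G, E, B, D

Distances from the trailhead:
F x=-16.0, y=7.6: 6.7 mi
C x=-0.5, y=17.7: 11.8 mi
A x=-20.5, y=-31.5: 43.6 mi
G x=-77.9, y=-3.7: 69.3 mi
E x=49.1, y=51.4: 71.8 mi
B x=38.7, y=74.2: 80.0 mi
D x=43.3, y=-60.8: 89.3 mi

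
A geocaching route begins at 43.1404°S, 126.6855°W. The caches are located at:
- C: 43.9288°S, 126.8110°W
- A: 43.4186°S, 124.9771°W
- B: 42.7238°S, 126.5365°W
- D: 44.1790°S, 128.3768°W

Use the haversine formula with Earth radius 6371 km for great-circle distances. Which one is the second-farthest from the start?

Distance to each, sorted:
D: 178.5 km
A: 141.7 km
C: 88.2 km
B: 47.9 km
The second-farthest is A at 141.7 km.

A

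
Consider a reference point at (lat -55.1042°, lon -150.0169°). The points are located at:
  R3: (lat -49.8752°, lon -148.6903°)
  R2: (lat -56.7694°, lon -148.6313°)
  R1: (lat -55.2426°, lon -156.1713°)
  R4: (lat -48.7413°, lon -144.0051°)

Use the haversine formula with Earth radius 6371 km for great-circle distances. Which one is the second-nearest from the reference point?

R1

Distance to each, sorted:
R2: 204.3 km
R1: 391.0 km
R3: 588.3 km
R4: 818.2 km
The second-nearest is R1 at 391.0 km.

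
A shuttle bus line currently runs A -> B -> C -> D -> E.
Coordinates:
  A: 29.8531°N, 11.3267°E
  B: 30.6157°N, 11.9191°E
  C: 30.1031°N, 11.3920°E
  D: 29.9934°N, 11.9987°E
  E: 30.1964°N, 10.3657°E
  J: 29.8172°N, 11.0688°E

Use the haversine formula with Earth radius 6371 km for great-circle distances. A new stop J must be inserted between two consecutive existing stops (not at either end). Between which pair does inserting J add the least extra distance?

Added distance for inserting J between each consecutive pair:
A–B: 43.7 km
B–C: 89.0 km
C–D: 76.6 km
D–E: 12.8 km
Smallest added distance is 12.8 km, inserting between D and E.

between D and E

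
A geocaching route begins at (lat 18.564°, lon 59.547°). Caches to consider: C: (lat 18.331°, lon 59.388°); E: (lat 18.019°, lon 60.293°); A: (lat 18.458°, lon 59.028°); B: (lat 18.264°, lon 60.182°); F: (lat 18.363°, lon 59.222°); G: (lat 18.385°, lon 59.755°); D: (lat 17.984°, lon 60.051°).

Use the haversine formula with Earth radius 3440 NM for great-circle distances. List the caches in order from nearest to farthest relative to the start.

G, C, F, A, B, D, E

Distance from the start at (lat 18.564°, lon 59.547°) to each:
G (lat 18.385°, lon 59.755°): 16.0 NM
C (lat 18.331°, lon 59.388°): 16.7 NM
F (lat 18.363°, lon 59.222°): 22.1 NM
A (lat 18.458°, lon 59.028°): 30.2 NM
B (lat 18.264°, lon 60.182°): 40.4 NM
D (lat 17.984°, lon 60.051°): 45.1 NM
E (lat 18.019°, lon 60.293°): 53.7 NM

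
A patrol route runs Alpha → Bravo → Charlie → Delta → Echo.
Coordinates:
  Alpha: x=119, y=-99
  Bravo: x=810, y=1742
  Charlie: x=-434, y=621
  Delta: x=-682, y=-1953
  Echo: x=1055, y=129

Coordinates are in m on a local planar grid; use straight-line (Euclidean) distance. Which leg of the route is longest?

Leg distances:
Alpha→Bravo: 1966.4 m
Bravo→Charlie: 1674.6 m
Charlie→Delta: 2585.9 m
Delta→Echo: 2711.4 m
The longest leg is Delta–Echo at 2711.4 m.

Delta–Echo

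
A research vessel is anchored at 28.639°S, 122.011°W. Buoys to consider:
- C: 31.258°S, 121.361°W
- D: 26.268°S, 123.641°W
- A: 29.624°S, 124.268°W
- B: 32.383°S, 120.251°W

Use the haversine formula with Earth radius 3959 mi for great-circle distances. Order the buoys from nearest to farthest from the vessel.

Distances from the vessel:
A 29.624°S, 124.268°W: 152.3 mi
C 31.258°S, 121.361°W: 185.1 mi
D 26.268°S, 123.641°W: 191.9 mi
B 32.383°S, 120.251°W: 279.1 mi

A, C, D, B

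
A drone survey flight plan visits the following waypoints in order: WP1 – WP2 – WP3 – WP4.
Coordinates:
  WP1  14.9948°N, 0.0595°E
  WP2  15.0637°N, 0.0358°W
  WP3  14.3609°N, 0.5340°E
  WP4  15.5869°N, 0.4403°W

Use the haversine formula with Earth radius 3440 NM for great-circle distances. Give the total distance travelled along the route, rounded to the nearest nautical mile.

153 NM

Leg distances:
WP1→WP2: 6.9 NM  (cumulative 6.9 NM)
WP2→WP3: 53.6 NM  (cumulative 60.5 NM)
WP3→WP4: 92.8 NM  (cumulative 153.3 NM)
Total route length ≈ 153 NM.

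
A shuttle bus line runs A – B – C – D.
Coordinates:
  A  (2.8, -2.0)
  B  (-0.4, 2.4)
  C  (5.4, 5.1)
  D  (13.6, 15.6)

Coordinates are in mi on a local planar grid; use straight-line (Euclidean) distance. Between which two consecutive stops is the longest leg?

C–D

Leg distances:
A→B: 5.4 mi
B→C: 6.4 mi
C→D: 13.3 mi
The longest leg is C–D at 13.3 mi.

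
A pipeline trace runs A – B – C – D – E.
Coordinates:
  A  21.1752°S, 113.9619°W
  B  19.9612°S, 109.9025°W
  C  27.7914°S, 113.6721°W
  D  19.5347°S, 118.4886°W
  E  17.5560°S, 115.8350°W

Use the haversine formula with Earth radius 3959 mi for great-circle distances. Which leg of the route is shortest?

D–E

Leg distances:
A→B: 275.7 mi
B→C: 591.0 mi
C→D: 646.6 mi
D→E: 221.2 mi
The shortest leg is D–E at 221.2 mi.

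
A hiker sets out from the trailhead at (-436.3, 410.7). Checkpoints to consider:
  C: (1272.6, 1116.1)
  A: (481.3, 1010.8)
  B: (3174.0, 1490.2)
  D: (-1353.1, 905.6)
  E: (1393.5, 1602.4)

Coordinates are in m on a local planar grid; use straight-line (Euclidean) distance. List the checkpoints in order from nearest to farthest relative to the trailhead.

Computing each straight-line distance from (-436.3, 410.7):
D (-1353.1, 905.6): 1041.8 m
A (481.3, 1010.8): 1096.4 m
C (1272.6, 1116.1): 1848.8 m
E (1393.5, 1602.4): 2183.6 m
B (3174.0, 1490.2): 3768.2 m

D, A, C, E, B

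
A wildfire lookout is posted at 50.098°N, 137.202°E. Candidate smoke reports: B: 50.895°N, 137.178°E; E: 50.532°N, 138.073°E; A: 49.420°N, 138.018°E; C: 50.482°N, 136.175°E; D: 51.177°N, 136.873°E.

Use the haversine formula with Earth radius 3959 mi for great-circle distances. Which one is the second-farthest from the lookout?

A

Distances from the lookout (50.098°N, 137.202°E):
D: 75.9 mi
A: 59.3 mi
B: 55.1 mi
C: 52.5 mi
E: 48.7 mi
The second-farthest is A at 59.3 mi.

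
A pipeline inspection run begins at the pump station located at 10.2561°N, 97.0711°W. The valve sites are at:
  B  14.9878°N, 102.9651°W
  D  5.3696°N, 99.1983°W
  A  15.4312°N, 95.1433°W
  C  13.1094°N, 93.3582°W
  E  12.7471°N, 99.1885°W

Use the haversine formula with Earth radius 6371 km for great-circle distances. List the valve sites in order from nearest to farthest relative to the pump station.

Distance from the pump station at 10.2561°N, 97.0711°W to each:
E 12.7471°N, 99.1885°W: 360.5 km
C 13.1094°N, 93.3582°W: 513.9 km
D 5.3696°N, 99.1983°W: 591.7 km
A 15.4312°N, 95.1433°W: 612.2 km
B 14.9878°N, 102.9651°W: 828.0 km

E, C, D, A, B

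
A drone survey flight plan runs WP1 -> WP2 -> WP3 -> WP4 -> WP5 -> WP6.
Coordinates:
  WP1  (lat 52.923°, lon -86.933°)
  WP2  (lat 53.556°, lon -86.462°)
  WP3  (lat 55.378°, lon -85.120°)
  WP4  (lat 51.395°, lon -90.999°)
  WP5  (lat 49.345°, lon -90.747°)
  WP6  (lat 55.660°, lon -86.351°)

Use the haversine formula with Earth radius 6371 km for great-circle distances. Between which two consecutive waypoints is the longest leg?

Leg distances:
WP1→WP2: 77.0 km
WP2→WP3: 220.4 km
WP3→WP4: 589.6 km
WP4→WP5: 228.6 km
WP5→WP6: 762.3 km
The longest leg is WP5–WP6 at 762.3 km.

WP5–WP6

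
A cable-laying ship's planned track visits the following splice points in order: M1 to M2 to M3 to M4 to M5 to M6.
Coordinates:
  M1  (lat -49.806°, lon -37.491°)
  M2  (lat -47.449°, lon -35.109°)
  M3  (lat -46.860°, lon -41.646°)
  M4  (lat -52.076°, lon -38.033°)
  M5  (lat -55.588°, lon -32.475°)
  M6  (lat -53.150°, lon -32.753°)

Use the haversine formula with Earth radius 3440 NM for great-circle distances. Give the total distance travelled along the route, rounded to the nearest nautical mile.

Leg distances:
M1→M2: 170.2 NM  (cumulative 170.2 NM)
M2→M3: 269.1 NM  (cumulative 439.3 NM)
M3→M4: 343.3 NM  (cumulative 782.6 NM)
M4→M5: 288.3 NM  (cumulative 1071.0 NM)
M5→M6: 146.7 NM  (cumulative 1217.7 NM)
Total route length ≈ 1218 NM.

1218 NM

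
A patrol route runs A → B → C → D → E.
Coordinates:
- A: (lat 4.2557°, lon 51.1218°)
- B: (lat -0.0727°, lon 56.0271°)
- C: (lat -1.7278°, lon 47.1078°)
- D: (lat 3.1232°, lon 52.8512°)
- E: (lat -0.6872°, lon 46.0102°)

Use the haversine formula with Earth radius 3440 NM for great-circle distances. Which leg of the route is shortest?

A–B

Leg distances:
A→B: 392.6 NM
B→C: 544.6 NM
C→D: 451.3 NM
D→E: 470.0 NM
The shortest leg is A–B at 392.6 NM.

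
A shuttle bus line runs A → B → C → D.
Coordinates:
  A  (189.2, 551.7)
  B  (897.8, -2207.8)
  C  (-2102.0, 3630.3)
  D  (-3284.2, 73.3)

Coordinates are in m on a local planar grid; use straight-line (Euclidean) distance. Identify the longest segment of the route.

Leg distances:
A→B: 2849.0 m
B→C: 6563.7 m
C→D: 3748.3 m
The longest leg is B–C at 6563.7 m.

B–C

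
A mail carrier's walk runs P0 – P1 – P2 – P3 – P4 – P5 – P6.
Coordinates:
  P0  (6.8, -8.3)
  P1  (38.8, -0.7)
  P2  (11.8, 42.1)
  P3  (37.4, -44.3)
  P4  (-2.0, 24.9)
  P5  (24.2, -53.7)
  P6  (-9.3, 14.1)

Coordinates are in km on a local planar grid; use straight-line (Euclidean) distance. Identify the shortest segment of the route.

P0–P1

Leg distances:
P0→P1: 32.9 km
P1→P2: 50.6 km
P2→P3: 90.1 km
P3→P4: 79.6 km
P4→P5: 82.9 km
P5→P6: 75.6 km
The shortest leg is P0–P1 at 32.9 km.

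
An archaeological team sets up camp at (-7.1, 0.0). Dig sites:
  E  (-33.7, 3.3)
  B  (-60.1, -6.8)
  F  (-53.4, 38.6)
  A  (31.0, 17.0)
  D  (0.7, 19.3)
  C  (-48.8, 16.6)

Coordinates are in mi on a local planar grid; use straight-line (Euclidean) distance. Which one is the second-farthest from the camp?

Distances from the camp ((-7.1, 0.0)):
F: 60.3 mi
B: 53.4 mi
C: 44.9 mi
A: 41.7 mi
E: 26.8 mi
D: 20.8 mi
The second-farthest is B at 53.4 mi.

B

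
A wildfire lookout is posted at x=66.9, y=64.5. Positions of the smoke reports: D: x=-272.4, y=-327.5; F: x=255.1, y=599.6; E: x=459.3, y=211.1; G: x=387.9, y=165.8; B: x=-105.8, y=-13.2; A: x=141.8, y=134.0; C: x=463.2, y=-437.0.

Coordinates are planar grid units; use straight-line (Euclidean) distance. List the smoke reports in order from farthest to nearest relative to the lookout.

Distance from the lookout at x=66.9, y=64.5 to each:
C x=463.2, y=-437.0: 639.2
F x=255.1, y=599.6: 567.2
D x=-272.4, y=-327.5: 518.4
E x=459.3, y=211.1: 418.9
G x=387.9, y=165.8: 336.6
B x=-105.8, y=-13.2: 189.4
A x=141.8, y=134.0: 102.2

C, F, D, E, G, B, A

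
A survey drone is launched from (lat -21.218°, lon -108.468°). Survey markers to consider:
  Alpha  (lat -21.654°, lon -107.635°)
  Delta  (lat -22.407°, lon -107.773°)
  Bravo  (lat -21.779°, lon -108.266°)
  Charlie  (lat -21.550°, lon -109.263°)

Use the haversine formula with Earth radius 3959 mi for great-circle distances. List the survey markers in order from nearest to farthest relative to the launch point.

Distance from the launch point at (lat -21.218°, lon -108.468°) to each:
Bravo (lat -21.779°, lon -108.266°): 40.9 mi
Charlie (lat -21.550°, lon -109.263°): 56.1 mi
Alpha (lat -21.654°, lon -107.635°): 61.5 mi
Delta (lat -22.407°, lon -107.773°): 93.5 mi

Bravo, Charlie, Alpha, Delta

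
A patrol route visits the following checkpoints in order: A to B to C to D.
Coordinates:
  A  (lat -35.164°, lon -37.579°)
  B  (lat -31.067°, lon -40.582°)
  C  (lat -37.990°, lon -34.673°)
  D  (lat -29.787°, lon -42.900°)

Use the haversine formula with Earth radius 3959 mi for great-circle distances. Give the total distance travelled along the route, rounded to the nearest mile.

Leg distances:
A→B: 332.1 mi  (cumulative 332.1 mi)
B→C: 584.5 mi  (cumulative 916.6 mi)
C→D: 736.8 mi  (cumulative 1653.5 mi)
Total route length ≈ 1653 mi.

1653 mi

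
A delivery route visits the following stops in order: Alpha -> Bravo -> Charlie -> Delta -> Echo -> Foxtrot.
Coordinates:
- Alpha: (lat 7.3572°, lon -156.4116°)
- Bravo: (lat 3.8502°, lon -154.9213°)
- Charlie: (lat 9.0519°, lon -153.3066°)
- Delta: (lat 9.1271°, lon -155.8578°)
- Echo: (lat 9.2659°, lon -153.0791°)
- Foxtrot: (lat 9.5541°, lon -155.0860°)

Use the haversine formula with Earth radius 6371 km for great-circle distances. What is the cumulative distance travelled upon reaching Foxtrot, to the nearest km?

Leg distances:
Alpha→Bravo: 423.4 km  (cumulative 423.4 km)
Bravo→Charlie: 605.3 km  (cumulative 1028.7 km)
Charlie→Delta: 280.2 km  (cumulative 1308.9 km)
Delta→Echo: 305.4 km  (cumulative 1614.3 km)
Echo→Foxtrot: 222.5 km  (cumulative 1836.8 km)
Cumulative distance at Foxtrot ≈ 1837 km.

1837 km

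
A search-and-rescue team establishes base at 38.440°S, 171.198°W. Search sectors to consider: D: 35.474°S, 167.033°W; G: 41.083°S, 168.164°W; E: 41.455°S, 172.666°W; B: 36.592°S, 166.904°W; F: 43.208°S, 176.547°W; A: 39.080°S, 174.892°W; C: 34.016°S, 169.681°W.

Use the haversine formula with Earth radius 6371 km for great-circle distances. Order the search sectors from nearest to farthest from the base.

A, E, G, B, D, C, F

Distances from the base:
A 39.080°S, 174.892°W: 328.1 km
E 41.455°S, 172.666°W: 357.8 km
G 41.083°S, 168.164°W: 391.9 km
B 36.592°S, 166.904°W: 430.8 km
D 35.474°S, 167.033°W: 495.6 km
C 34.016°S, 169.681°W: 510.4 km
F 43.208°S, 176.547°W: 695.1 km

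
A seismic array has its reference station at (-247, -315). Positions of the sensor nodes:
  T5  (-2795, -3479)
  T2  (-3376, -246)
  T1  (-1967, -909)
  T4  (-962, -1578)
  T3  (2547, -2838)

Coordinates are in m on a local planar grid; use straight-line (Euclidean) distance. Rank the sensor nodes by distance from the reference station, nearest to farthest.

T4, T1, T2, T3, T5

Distance from the reference station at (-247, -315) to each:
T4 (-962, -1578): 1451.3 m
T1 (-1967, -909): 1819.7 m
T2 (-3376, -246): 3129.8 m
T3 (2547, -2838): 3764.6 m
T5 (-2795, -3479): 4062.4 m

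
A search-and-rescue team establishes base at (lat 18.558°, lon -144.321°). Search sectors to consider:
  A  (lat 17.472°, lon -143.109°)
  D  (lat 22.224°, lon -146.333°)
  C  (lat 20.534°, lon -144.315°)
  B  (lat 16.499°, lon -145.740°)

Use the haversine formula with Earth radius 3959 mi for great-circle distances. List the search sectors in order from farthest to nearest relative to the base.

D, B, C, A

Computing each great-circle distance from (lat 18.558°, lon -144.321°):
D (lat 22.224°, lon -146.333°): 284.9 mi
B (lat 16.499°, lon -145.740°): 170.2 mi
C (lat 20.534°, lon -144.315°): 136.5 mi
A (lat 17.472°, lon -143.109°): 109.4 mi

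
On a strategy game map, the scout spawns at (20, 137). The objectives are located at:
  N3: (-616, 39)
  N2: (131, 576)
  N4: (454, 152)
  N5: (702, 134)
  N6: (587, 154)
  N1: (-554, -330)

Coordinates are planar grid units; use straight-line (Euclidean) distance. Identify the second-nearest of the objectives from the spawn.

Distance to each, sorted:
N4: 434.3
N2: 452.8
N6: 567.3
N3: 643.5
N5: 682.0
N1: 740.0
The second-nearest is N2 at 452.8.

N2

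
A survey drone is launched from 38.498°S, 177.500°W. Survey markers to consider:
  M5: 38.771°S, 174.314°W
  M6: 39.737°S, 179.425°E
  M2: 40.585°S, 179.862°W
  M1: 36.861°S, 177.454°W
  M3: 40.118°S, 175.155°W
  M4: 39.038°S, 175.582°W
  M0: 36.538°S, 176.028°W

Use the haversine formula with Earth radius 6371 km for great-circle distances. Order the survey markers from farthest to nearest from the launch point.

Distance from the launch point at 38.498°S, 177.500°W to each:
M2 40.585°S, 179.862°W: 308.0 km
M6 39.737°S, 179.425°E: 298.9 km
M5 38.771°S, 174.314°W: 278.4 km
M3 40.118°S, 175.155°W: 270.5 km
M0 36.538°S, 176.028°W: 253.7 km
M1 36.861°S, 177.454°W: 182.1 km
M4 39.038°S, 175.582°W: 176.8 km

M2, M6, M5, M3, M0, M1, M4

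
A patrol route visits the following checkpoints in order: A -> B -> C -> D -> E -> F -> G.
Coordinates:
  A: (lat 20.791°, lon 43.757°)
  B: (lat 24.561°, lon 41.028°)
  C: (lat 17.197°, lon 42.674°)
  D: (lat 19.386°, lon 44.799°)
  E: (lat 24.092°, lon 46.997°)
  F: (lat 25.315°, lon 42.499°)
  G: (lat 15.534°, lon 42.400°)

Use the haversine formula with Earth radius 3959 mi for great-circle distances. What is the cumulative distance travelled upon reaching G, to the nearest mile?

2364 mi

Leg distances:
A→B: 313.2 mi  (cumulative 313.2 mi)
B→C: 519.8 mi  (cumulative 833.0 mi)
C→D: 205.7 mi  (cumulative 1038.7 mi)
D→E: 354.4 mi  (cumulative 1393.2 mi)
E→F: 294.7 mi  (cumulative 1687.9 mi)
F→G: 675.9 mi  (cumulative 2363.7 mi)
Cumulative distance at G ≈ 2364 mi.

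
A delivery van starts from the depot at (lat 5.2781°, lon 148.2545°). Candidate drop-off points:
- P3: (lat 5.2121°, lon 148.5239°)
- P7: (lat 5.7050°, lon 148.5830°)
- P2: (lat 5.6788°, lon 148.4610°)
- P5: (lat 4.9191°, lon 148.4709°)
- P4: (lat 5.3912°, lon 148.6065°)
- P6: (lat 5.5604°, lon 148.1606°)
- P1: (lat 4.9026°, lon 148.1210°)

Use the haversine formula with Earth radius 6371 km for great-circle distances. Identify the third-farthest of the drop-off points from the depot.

P5

Distance to each, sorted:
P7: 59.8 km
P2: 50.1 km
P5: 46.6 km
P1: 44.3 km
P4: 41.0 km
P6: 33.1 km
P3: 30.7 km
The third-farthest is P5 at 46.6 km.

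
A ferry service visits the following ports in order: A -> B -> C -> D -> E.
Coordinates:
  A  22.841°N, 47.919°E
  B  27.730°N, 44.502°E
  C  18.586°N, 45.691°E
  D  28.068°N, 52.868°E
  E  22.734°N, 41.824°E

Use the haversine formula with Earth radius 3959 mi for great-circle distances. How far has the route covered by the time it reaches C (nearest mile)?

1036 mi

Leg distances:
A→B: 399.6 mi  (cumulative 399.6 mi)
B→C: 636.3 mi  (cumulative 1035.9 mi)
Cumulative distance at C ≈ 1036 mi.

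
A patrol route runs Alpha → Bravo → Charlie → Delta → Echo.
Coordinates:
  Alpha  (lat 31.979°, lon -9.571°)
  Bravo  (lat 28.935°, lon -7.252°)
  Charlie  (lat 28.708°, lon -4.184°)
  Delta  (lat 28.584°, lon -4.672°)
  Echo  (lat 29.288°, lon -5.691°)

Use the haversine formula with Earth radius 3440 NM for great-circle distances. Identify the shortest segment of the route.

Charlie–Delta

Leg distances:
Alpha→Bravo: 218.6 NM
Bravo→Charlie: 162.0 NM
Charlie→Delta: 26.8 NM
Delta→Echo: 68.2 NM
The shortest leg is Charlie–Delta at 26.8 NM.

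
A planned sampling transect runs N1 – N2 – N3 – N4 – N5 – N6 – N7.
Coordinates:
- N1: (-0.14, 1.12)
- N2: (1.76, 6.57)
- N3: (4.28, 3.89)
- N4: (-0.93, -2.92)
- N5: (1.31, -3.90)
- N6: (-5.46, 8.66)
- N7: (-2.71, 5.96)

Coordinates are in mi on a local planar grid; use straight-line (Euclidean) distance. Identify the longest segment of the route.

Leg distances:
N1→N2: 5.8 mi
N2→N3: 3.7 mi
N3→N4: 8.6 mi
N4→N5: 2.4 mi
N5→N6: 14.3 mi
N6→N7: 3.9 mi
The longest leg is N5–N6 at 14.3 mi.

N5–N6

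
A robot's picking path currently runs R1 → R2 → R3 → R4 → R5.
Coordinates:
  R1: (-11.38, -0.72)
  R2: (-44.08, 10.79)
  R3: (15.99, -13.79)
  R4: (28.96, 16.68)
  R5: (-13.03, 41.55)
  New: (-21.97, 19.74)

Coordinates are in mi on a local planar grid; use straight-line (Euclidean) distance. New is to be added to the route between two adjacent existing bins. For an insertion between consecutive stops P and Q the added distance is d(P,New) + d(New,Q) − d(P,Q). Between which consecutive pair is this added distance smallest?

Added distance for inserting New between each consecutive pair:
R1–R2: 12.2 mi
R2–R3: 9.6 mi
R3–R4: 68.6 mi
R4–R5: 25.8 mi
Smallest added distance is 9.6 mi, inserting between R2 and R3.

between R2 and R3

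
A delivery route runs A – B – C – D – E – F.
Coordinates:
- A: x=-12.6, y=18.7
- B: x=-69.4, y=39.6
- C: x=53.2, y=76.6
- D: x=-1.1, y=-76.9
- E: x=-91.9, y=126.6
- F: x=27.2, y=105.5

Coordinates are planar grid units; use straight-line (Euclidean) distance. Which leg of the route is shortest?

A–B

Leg distances:
A→B: 60.5
B→C: 128.1
C→D: 162.8
D→E: 222.8
E→F: 121.0
The shortest leg is A–B at 60.5.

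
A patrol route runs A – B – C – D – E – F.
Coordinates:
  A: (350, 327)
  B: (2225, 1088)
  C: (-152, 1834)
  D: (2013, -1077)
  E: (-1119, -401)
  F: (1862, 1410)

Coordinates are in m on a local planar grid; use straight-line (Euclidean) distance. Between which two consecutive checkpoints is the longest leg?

C–D

Leg distances:
A→B: 2023.5 m
B→C: 2491.3 m
C→D: 3627.8 m
D→E: 3204.1 m
E→F: 3488.0 m
The longest leg is C–D at 3627.8 m.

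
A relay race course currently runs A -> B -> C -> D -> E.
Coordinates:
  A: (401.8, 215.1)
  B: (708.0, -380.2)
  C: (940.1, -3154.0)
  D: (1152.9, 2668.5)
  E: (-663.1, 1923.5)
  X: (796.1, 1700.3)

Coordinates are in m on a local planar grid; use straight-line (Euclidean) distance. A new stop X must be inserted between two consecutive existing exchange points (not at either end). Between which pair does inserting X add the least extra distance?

between C and D

Added distance for inserting X between each consecutive pair:
A–B: 2949.6 m
B–C: 4155.3 m
C–D: 61.9 m
D–E: 545.1 m
Smallest added distance is 61.9 m, inserting between C and D.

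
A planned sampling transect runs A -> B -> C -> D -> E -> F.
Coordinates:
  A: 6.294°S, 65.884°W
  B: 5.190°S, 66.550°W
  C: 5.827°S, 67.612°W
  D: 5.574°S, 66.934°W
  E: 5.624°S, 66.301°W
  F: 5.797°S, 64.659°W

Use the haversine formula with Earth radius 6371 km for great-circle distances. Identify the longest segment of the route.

Leg distances:
A→B: 143.2 km
B→C: 137.2 km
C→D: 80.1 km
D→E: 70.3 km
E→F: 182.7 km
The longest leg is E–F at 182.7 km.

E–F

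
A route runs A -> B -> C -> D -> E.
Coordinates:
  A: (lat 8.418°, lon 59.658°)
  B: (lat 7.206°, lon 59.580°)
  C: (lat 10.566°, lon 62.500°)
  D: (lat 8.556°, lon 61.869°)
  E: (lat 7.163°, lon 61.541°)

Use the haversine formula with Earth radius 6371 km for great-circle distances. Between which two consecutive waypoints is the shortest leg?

A–B

Leg distances:
A→B: 135.0 km
B→C: 492.4 km
C→D: 234.0 km
D→E: 159.1 km
The shortest leg is A–B at 135.0 km.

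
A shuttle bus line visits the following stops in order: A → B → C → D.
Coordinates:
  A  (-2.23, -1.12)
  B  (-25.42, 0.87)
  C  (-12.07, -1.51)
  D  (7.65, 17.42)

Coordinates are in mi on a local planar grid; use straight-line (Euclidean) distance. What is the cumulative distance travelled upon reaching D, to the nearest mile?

64 mi

Leg distances:
A→B: 23.3 mi  (cumulative 23.3 mi)
B→C: 13.6 mi  (cumulative 36.8 mi)
C→D: 27.3 mi  (cumulative 64.2 mi)
Cumulative distance at D ≈ 64 mi.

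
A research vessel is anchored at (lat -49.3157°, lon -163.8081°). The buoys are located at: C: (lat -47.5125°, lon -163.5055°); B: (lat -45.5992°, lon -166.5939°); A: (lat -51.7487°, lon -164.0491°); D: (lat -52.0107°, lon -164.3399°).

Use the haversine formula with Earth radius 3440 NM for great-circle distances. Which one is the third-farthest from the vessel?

A

Distances from the vessel ((lat -49.3157°, lon -163.8081°)):
B: 250.1 NM
D: 163.1 NM
A: 146.4 NM
C: 108.9 NM
The third-farthest is A at 146.4 NM.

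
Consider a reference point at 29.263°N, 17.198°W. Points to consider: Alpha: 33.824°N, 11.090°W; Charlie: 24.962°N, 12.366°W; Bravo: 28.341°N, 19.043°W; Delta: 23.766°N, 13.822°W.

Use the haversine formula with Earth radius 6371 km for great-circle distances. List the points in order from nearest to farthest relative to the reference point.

Bravo, Charlie, Delta, Alpha

Distance from the reference point at 29.263°N, 17.198°W to each:
Bravo 28.341°N, 19.043°W: 206.9 km
Charlie 24.962°N, 12.366°W: 676.2 km
Delta 23.766°N, 13.822°W: 697.3 km
Alpha 33.824°N, 11.090°W: 769.3 km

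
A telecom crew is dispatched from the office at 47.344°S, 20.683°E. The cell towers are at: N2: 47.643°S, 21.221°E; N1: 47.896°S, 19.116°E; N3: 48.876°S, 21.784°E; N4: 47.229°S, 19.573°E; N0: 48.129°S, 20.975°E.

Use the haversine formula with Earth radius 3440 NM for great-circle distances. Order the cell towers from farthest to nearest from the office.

N3, N1, N0, N4, N2

Distance from the office at 47.344°S, 20.683°E to each:
N3 48.876°S, 21.784°E: 102.0 NM
N1 47.896°S, 19.116°E: 71.6 NM
N0 48.129°S, 20.975°E: 48.6 NM
N4 47.229°S, 19.573°E: 45.7 NM
N2 47.643°S, 21.221°E: 28.3 NM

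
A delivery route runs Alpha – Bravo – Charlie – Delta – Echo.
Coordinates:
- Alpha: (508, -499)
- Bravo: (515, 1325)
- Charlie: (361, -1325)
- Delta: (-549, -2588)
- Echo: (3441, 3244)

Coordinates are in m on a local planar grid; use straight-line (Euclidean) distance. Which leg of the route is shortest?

Charlie–Delta

Leg distances:
Alpha→Bravo: 1824.0 m
Bravo→Charlie: 2654.5 m
Charlie→Delta: 1556.7 m
Delta→Echo: 7066.3 m
The shortest leg is Charlie–Delta at 1556.7 m.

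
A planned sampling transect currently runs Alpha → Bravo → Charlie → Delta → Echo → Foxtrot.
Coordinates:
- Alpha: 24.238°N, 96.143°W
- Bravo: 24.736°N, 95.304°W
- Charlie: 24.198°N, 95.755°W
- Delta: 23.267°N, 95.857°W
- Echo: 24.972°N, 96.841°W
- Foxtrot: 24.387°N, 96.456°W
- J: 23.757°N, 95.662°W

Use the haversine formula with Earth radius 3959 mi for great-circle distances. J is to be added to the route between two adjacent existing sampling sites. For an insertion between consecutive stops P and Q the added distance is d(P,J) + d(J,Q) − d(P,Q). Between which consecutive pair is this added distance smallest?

between Charlie and Delta

Added distance for inserting J between each consecutive pair:
Alpha–Bravo: 53.3 mi
Bravo–Charlie: 55.6 mi
Charlie–Delta: 2.4 mi
Delta–Echo: 14.9 mi
Echo–Foxtrot: 131.3 mi
Smallest added distance is 2.4 mi, inserting between Charlie and Delta.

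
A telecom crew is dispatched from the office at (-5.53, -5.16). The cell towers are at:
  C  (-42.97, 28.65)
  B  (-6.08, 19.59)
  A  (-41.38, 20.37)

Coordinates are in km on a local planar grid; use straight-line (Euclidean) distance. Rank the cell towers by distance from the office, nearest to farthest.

Computing each straight-line distance from (-5.53, -5.16):
B (-6.08, 19.59): 24.8 km
A (-41.38, 20.37): 44.0 km
C (-42.97, 28.65): 50.4 km

B, A, C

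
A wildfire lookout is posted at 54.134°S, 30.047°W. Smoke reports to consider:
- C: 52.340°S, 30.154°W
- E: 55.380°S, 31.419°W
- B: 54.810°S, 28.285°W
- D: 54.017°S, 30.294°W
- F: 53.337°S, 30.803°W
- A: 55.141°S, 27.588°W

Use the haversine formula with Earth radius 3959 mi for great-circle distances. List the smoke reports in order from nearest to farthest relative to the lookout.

Computing each great-circle distance from 54.134°S, 30.047°W:
D 54.017°S, 30.294°W: 12.9 mi
F 53.337°S, 30.803°W: 63.1 mi
B 54.810°S, 28.285°W: 84.8 mi
E 55.380°S, 31.419°W: 102.0 mi
A 55.141°S, 27.588°W: 120.5 mi
C 52.340°S, 30.154°W: 124.0 mi

D, F, B, E, A, C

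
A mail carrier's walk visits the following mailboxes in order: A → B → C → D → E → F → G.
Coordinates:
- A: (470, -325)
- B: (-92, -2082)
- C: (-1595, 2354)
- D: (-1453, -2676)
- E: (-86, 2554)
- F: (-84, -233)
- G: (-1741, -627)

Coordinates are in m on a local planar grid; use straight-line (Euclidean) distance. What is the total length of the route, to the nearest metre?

21456 m

Leg distances:
A→B: 1844.7 m  (cumulative 1844.7 m)
B→C: 4683.7 m  (cumulative 6528.4 m)
C→D: 5032.0 m  (cumulative 11560.4 m)
D→E: 5405.7 m  (cumulative 16966.1 m)
E→F: 2787.0 m  (cumulative 19753.1 m)
F→G: 1703.2 m  (cumulative 21456.3 m)
Total route length ≈ 21456 m.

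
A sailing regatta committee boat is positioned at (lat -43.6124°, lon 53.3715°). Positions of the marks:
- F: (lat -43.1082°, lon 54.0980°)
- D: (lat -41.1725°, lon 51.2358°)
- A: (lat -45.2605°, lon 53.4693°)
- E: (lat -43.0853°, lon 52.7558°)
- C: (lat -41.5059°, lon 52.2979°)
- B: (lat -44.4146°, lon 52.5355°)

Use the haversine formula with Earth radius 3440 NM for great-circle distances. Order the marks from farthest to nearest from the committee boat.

D, C, A, B, F, E

Distance from the committee boat at (lat -43.6124°, lon 53.3715°) to each:
D (lat -41.1725°, lon 51.2358°): 174.4 NM
C (lat -41.5059°, lon 52.2979°): 135.1 NM
A (lat -45.2605°, lon 53.4693°): 99.0 NM
B (lat -44.4146°, lon 52.5355°): 60.2 NM
F (lat -43.1082°, lon 54.0980°): 43.8 NM
E (lat -43.0853°, lon 52.7558°): 41.5 NM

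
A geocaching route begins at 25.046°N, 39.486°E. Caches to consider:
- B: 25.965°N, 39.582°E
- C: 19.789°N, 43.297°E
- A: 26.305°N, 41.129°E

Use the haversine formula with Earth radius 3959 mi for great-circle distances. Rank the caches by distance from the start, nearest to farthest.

Computing each great-circle distance from 25.046°N, 39.486°E:
B 25.965°N, 39.582°E: 63.8 mi
A 26.305°N, 41.129°E: 134.3 mi
C 19.789°N, 43.297°E: 437.2 mi

B, A, C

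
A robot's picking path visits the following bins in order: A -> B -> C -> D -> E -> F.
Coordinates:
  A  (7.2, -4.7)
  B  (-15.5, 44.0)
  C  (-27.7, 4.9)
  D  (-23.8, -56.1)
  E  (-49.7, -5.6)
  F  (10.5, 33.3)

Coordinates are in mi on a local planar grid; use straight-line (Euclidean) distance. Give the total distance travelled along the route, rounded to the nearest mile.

284 mi

Leg distances:
A→B: 53.7 mi  (cumulative 53.7 mi)
B→C: 41.0 mi  (cumulative 94.7 mi)
C→D: 61.1 mi  (cumulative 155.8 mi)
D→E: 56.8 mi  (cumulative 212.6 mi)
E→F: 71.7 mi  (cumulative 284.2 mi)
Total route length ≈ 284 mi.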